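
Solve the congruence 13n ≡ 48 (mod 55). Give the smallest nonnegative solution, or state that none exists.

46

gcd(55, 13):
  55 = 4*13 + 3
  13 = 4*3 + 1
  3 = 3*1
so gcd(55, 13) = 1.
1 divides 48, so solutions exist.
Back-substitute for Bézout coefficients:
  1 = 13 - 4*3
  ... = 13*(17) + 55*(-4)
So 13*(17) ≡ 1 (mod 55); multiply by 48: n ≡ 816 (mod 55).
Smallest nonnegative: n = 816 mod 55 = 46.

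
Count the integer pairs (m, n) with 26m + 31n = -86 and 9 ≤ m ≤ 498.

16

gcd(31, 26):
  31 = 1×26 + 5
  26 = 5×5 + 1
  5 = 5×1
so gcd(31, 26) = 1.
Back-substitute for Bézout coefficients:
  1 = 26 - 5×5
  ... = 26×(6) + 31×(-5)
Scale by -86: particular solution (-516, 430); reduce m mod 31: (11, -12).
General solution: m = 11 + 31t, n = -12 - 26t for integer t.
9 ≤ 11 + 31t ≤ 498 gives t ∈ [0, 15], which is 16 values.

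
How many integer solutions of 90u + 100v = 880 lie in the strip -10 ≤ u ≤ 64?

8

gcd(100, 90):
  100 = 1×90 + 10
  90 = 9×10
so gcd(100, 90) = 10.
Back-substitute for Bézout coefficients:
  10 = 100 - 1×90
  ... = 90×(-1) + 100×(1)
Scale by 88: particular solution (-88, 88); reduce u mod 10: (2, 7).
General solution: u = 2 + 10t, v = 7 - 9t for integer t.
-10 ≤ 2 + 10t ≤ 64 gives t ∈ [-1, 6], which is 8 values.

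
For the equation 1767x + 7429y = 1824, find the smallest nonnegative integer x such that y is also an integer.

165

gcd(7429, 1767) = 19  (7429 = 4×1767 + 361, 1767 = 4×361 + 323, 361 = 1×323 + 38, 323 = 8×38 + 19, 38 = 2×19).
19 divides 1824, so solutions exist.
Back-substituting, 1767×(185) + 7429×(-44) = 19.
Scale by 1824/19 = 96: (x₀, y₀) = (17760, -4224).
General solution: x = 17760 + 391t, y = -4224 - 93t for integer t.
x ≥ 0: smallest is 17760 mod 391 = 165 (at t = -45), with y = -39.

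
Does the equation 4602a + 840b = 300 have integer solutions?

gcd(4602, 840) = 6  (4602 = 5×840 + 402, 840 = 2×402 + 36, 402 = 11×36 + 6, 36 = 6×6).
6 divides 300, so integer solutions exist.

yes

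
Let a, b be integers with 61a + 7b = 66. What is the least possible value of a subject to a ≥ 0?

gcd(61, 7) = 1.
1 divides 66, so solutions exist.
By Bézout, 61×(3) + 7×(-26) = 1.
Scale by 66/1 = 66: (a₀, b₀) = (198, -1716).
General solution: a = 198 + 7t, b = -1716 - 61t for integer t.
a ≥ 0: smallest is 198 mod 7 = 2 (at t = -28), with b = -8.

2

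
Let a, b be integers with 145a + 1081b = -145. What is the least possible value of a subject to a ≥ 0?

gcd(1081, 145) = 1.
1 divides -145, so solutions exist.
By Bézout, 145×(-82) + 1081×(11) = 1.
Scale by -145/1 = -145: (a₀, b₀) = (11890, -1595).
General solution: a = 11890 + 1081t, b = -1595 - 145t for integer t.
a ≥ 0: smallest is 11890 mod 1081 = 1080 (at t = -10), with b = -145.

1080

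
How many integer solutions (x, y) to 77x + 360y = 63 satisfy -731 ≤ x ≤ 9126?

28

gcd(360, 77) = 1  (360 = 4×77 + 52, 77 = 1×52 + 25, 52 = 2×25 + 2, 25 = 12×2 + 1, 2 = 2×1).
Back-substituting, 77×(173) + 360×(-37) = 1.
Scale by 63: particular solution (10899, -2331); reduce x mod 360: (99, -21).
General solution: x = 99 + 360t, y = -21 - 77t for integer t.
-731 ≤ 99 + 360t ≤ 9126 gives t ∈ [-2, 25], which is 28 values.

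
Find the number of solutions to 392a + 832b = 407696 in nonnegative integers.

gcd(832, 392) = 8.
By Bézout, 392·(17) + 832·(-8) = 8.
One solution: (34, 474).
General: a = 34 + 104t, b = 474 - 49t.
a ≥ 0 ⇒ t ≥ 0; b ≥ 0 ⇒ t ≤ 9. So t ∈ [0, 9]: 10 solutions.

10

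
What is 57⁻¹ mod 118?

29

gcd(118, 57) = 1  (118 = 2×57 + 4, 57 = 14×4 + 1, 4 = 4×1).
Back-substituting, 57×(29) + 118×(-14) = 1.
So 57×29 ≡ 1 (mod 118), and 29 mod 118 = 29.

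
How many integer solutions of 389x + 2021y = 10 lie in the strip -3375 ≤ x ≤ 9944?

6

gcd(2021, 389) = 1  (2021 = 5*389 + 76, 389 = 5*76 + 9, 76 = 8*9 + 4, 9 = 2*4 + 1, 4 = 4*1).
Back-substituting, 389*(452) + 2021*(-87) = 1.
Scale by 10: particular solution (4520, -870); reduce x mod 2021: (478, -92).
General solution: x = 478 + 2021t, y = -92 - 389t for integer t.
-3375 ≤ 478 + 2021t ≤ 9944 gives t ∈ [-1, 4], which is 6 values.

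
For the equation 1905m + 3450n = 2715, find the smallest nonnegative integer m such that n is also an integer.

gcd(3450, 1905):
  3450 = 1×1905 + 1545
  1905 = 1×1545 + 360
  1545 = 4×360 + 105
  360 = 3×105 + 45
  105 = 2×45 + 15
  45 = 3×15
so gcd(3450, 1905) = 15.
15 divides 2715, so solutions exist.
Back-substitute for Bézout coefficients:
  15 = 105 - 2×45
  ... = 1905×(-67) + 3450×(37)
Scale by 2715/15 = 181: (m₀, n₀) = (-12127, 6697).
General solution: m = -12127 + 230t, n = 6697 - 127t for integer t.
m ≥ 0: smallest is -12127 mod 230 = 63 (at t = 53), with n = -34.

63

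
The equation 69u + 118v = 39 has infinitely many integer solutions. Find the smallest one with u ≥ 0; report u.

gcd(118, 69):
  118 = 1×69 + 49
  69 = 1×49 + 20
  49 = 2×20 + 9
  20 = 2×9 + 2
  9 = 4×2 + 1
  2 = 2×1
so gcd(118, 69) = 1.
1 divides 39, so solutions exist.
Back-substitute for Bézout coefficients:
  1 = 9 - 4×2
  ... = 69×(-53) + 118×(31)
Scale by 39/1 = 39: (u₀, v₀) = (-2067, 1209).
General solution: u = -2067 + 118t, v = 1209 - 69t for integer t.
u ≥ 0: smallest is -2067 mod 118 = 57 (at t = 18), with v = -33.

57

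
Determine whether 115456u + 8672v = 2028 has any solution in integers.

gcd(115456, 8672) = 32  (115456 = 13·8672 + 2720, 8672 = 3·2720 + 512, 2720 = 5·512 + 160, 512 = 3·160 + 32, 160 = 5·32).
32 does not divide 2028 (remainder 12), so no integer solutions.

no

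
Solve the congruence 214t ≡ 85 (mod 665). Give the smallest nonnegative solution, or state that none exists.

gcd(665, 214):
  665 = 3·214 + 23
  214 = 9·23 + 7
  23 = 3·7 + 2
  7 = 3·2 + 1
  2 = 2·1
so gcd(665, 214) = 1.
1 divides 85, so solutions exist.
Back-substitute for Bézout coefficients:
  1 = 7 - 3·2
  ... = 214·(289) + 665·(-93)
So 214·(289) ≡ 1 (mod 665); multiply by 85: t ≡ 24565 (mod 665).
Smallest nonnegative: t = 24565 mod 665 = 625.

625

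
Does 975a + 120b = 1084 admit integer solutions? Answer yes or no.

no

gcd(975, 120) = 15.
15 does not divide 1084 (remainder 4), so no integer solutions.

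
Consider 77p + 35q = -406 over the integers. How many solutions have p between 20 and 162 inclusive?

gcd(77, 35):
  77 = 2×35 + 7
  35 = 5×7
so gcd(77, 35) = 7.
Back-substitute for Bézout coefficients:
  7 = 77 - 2×35
  ... = 77×(1) + 35×(-2)
Scale by -58: particular solution (-58, 116); reduce p mod 5: (2, -16).
General solution: p = 2 + 5t, q = -16 - 11t for integer t.
20 ≤ 2 + 5t ≤ 162 gives t ∈ [4, 32], which is 29 values.

29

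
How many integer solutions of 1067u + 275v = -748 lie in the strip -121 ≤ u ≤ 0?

5

gcd(1067, 275):
  1067 = 3·275 + 242
  275 = 1·242 + 33
  242 = 7·33 + 11
  33 = 3·11
so gcd(1067, 275) = 11.
Back-substitute for Bézout coefficients:
  11 = 242 - 7·33
  ... = 1067·(8) + 275·(-31)
Scale by -68: particular solution (-544, 2108); reduce u mod 25: (6, -26).
General solution: u = 6 + 25t, v = -26 - 97t for integer t.
-121 ≤ 6 + 25t ≤ 0 gives t ∈ [-5, -1], which is 5 values.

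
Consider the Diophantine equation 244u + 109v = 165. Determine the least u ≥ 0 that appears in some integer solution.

86

gcd(244, 109):
  244 = 2*109 + 26
  109 = 4*26 + 5
  26 = 5*5 + 1
  5 = 5*1
so gcd(244, 109) = 1.
1 divides 165, so solutions exist.
Back-substitute for Bézout coefficients:
  1 = 26 - 5*5
  ... = 244*(21) + 109*(-47)
Scale by 165/1 = 165: (u₀, v₀) = (3465, -7755).
General solution: u = 3465 + 109t, v = -7755 - 244t for integer t.
u ≥ 0: smallest is 3465 mod 109 = 86 (at t = -31), with v = -191.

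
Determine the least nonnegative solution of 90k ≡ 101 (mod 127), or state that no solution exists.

gcd(127, 90):
  127 = 1·90 + 37
  90 = 2·37 + 16
  37 = 2·16 + 5
  16 = 3·5 + 1
  5 = 5·1
so gcd(127, 90) = 1.
1 divides 101, so solutions exist.
Back-substitute for Bézout coefficients:
  1 = 16 - 3·5
  ... = 90·(24) + 127·(-17)
So 90·(24) ≡ 1 (mod 127); multiply by 101: k ≡ 2424 (mod 127).
Smallest nonnegative: k = 2424 mod 127 = 11.

11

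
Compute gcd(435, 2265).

gcd(2265, 435) = 15  (2265 = 5×435 + 90, 435 = 4×90 + 75, 90 = 1×75 + 15, 75 = 5×15).

15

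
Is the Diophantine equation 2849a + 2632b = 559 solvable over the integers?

no

gcd(2849, 2632) = 7  (2849 = 1*2632 + 217, 2632 = 12*217 + 28, 217 = 7*28 + 21, 28 = 1*21 + 7, 21 = 3*7).
7 does not divide 559 (remainder 6), so no integer solutions.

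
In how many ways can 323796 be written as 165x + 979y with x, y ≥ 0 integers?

22

gcd(979, 165) = 11.
By Bézout, 165×(6) + 979×(-1) = 11.
One solution: (40, 324).
General: x = 40 + 89t, y = 324 - 15t.
x ≥ 0 ⇒ t ≥ 0; y ≥ 0 ⇒ t ≤ 21. So t ∈ [0, 21]: 22 solutions.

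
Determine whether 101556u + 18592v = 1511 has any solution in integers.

no

gcd(101556, 18592):
  101556 = 5·18592 + 8596
  18592 = 2·8596 + 1400
  8596 = 6·1400 + 196
  1400 = 7·196 + 28
  196 = 7·28
so gcd(101556, 18592) = 28.
28 does not divide 1511 (remainder 27), so no integer solutions.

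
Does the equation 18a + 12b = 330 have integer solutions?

gcd(18, 12) = 6.
6 divides 330, so integer solutions exist.

yes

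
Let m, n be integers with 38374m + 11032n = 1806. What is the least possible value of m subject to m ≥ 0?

gcd(38374, 11032) = 14.
14 divides 1806, so solutions exist.
By Bézout, 38374·(-255) + 11032·(887) = 14.
Scale by 1806/14 = 129: (m₀, n₀) = (-32895, 114423).
General solution: m = -32895 + 788t, n = 114423 - 2741t for integer t.
m ≥ 0: smallest is -32895 mod 788 = 201 (at t = 42), with n = -699.

201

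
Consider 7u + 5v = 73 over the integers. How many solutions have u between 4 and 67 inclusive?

gcd(7, 5) = 1  (7 = 1·5 + 2, 5 = 2·2 + 1, 2 = 2·1).
Back-substituting, 7·(-2) + 5·(3) = 1.
Scale by 73: particular solution (-146, 219); reduce u mod 5: (4, 9).
General solution: u = 4 + 5t, v = 9 - 7t for integer t.
4 ≤ 4 + 5t ≤ 67 gives t ∈ [0, 12], which is 13 values.

13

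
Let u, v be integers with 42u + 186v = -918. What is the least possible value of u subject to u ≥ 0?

18

gcd(186, 42) = 6  (186 = 4×42 + 18, 42 = 2×18 + 6, 18 = 3×6).
6 divides -918, so solutions exist.
Back-substituting, 42×(9) + 186×(-2) = 6.
Scale by -918/6 = -153: (u₀, v₀) = (-1377, 306).
General solution: u = -1377 + 31t, v = 306 - 7t for integer t.
u ≥ 0: smallest is -1377 mod 31 = 18 (at t = 45), with v = -9.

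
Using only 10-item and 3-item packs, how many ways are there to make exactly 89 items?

3

Need nonnegative integers with 10j + 3k = 89.
gcd(10, 3) = 1, and 10·(1) + 3·(-3) = 1.
So (j₀, k₀) = (89, -267); general j = 89 + 3t, k = -267 - 10t.
j ≥ 0 ⇒ t ≥ -29; k ≥ 0 ⇒ t ≤ -27. That's 3 values of t.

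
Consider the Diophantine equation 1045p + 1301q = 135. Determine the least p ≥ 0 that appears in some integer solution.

gcd(1301, 1045) = 1.
1 divides 135, so solutions exist.
By Bézout, 1045·(310) + 1301·(-249) = 1.
Scale by 135/1 = 135: (p₀, q₀) = (41850, -33615).
General solution: p = 41850 + 1301t, q = -33615 - 1045t for integer t.
p ≥ 0: smallest is 41850 mod 1301 = 218 (at t = -32), with q = -175.

218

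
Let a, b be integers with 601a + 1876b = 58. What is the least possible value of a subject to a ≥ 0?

gcd(1876, 601):
  1876 = 3·601 + 73
  601 = 8·73 + 17
  73 = 4·17 + 5
  17 = 3·5 + 2
  5 = 2·2 + 1
  2 = 2·1
so gcd(1876, 601) = 1.
1 divides 58, so solutions exist.
Back-substitute for Bézout coefficients:
  1 = 5 - 2·2
  ... = 601·(-771) + 1876·(247)
Scale by 58/1 = 58: (a₀, b₀) = (-44718, 14326).
General solution: a = -44718 + 1876t, b = 14326 - 601t for integer t.
a ≥ 0: smallest is -44718 mod 1876 = 306 (at t = 24), with b = -98.

306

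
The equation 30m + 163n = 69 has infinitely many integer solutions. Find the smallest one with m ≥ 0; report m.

149

gcd(163, 30) = 1.
1 divides 69, so solutions exist.
By Bézout, 30×(-38) + 163×(7) = 1.
Scale by 69/1 = 69: (m₀, n₀) = (-2622, 483).
General solution: m = -2622 + 163t, n = 483 - 30t for integer t.
m ≥ 0: smallest is -2622 mod 163 = 149 (at t = 17), with n = -27.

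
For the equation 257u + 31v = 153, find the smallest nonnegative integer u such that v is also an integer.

gcd(257, 31) = 1.
1 divides 153, so solutions exist.
By Bézout, 257*(7) + 31*(-58) = 1.
Scale by 153/1 = 153: (u₀, v₀) = (1071, -8874).
General solution: u = 1071 + 31t, v = -8874 - 257t for integer t.
u ≥ 0: smallest is 1071 mod 31 = 17 (at t = -34), with v = -136.

17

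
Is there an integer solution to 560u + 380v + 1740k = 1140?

gcd(560, 380) = 20  (560 = 1*380 + 180, 380 = 2*180 + 20, 180 = 9*20).
gcd(20, 1740) = 20.
20 divides 1140, so integer solutions exist.

yes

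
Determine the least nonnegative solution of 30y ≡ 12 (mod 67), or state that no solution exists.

gcd(67, 30) = 1.
1 divides 12, so solutions exist.
By Bézout, 30*(-29) + 67*(13) = 1.
So 30*(-29) ≡ 1 (mod 67); multiply by 12: y ≡ -348 (mod 67).
Smallest nonnegative: y = -348 mod 67 = 54.

54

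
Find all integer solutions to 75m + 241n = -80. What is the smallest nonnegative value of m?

gcd(241, 75) = 1.
1 divides -80, so solutions exist.
By Bézout, 75*(45) + 241*(-14) = 1.
Scale by -80/1 = -80: (m₀, n₀) = (-3600, 1120).
General solution: m = -3600 + 241t, n = 1120 - 75t for integer t.
m ≥ 0: smallest is -3600 mod 241 = 15 (at t = 15), with n = -5.

15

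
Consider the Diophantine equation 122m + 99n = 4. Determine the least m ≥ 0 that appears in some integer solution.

gcd(122, 99) = 1.
1 divides 4, so solutions exist.
By Bézout, 122×(-43) + 99×(53) = 1.
Scale by 4/1 = 4: (m₀, n₀) = (-172, 212).
General solution: m = -172 + 99t, n = 212 - 122t for integer t.
m ≥ 0: smallest is -172 mod 99 = 26 (at t = 2), with n = -32.

26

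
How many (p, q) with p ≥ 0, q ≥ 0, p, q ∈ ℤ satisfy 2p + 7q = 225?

gcd(7, 2):
  7 = 3*2 + 1
  2 = 2*1
so gcd(7, 2) = 1.
Back-substitute for Bézout coefficients:
  1 = 7 - 3*2
  ... = 2*(-3) + 7*(1)
Scale by 225: one solution is (-675, 225). Reduce p mod 7: (4, 31).
General: p = 4 + 7t, q = 31 - 2t.
p ≥ 0 ⇒ t ≥ 0; q ≥ 0 ⇒ t ≤ 15. So t ∈ [0, 15]: 16 solutions.

16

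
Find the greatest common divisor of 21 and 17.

1

gcd(21, 17):
  21 = 1×17 + 4
  17 = 4×4 + 1
  4 = 4×1
so gcd(21, 17) = 1.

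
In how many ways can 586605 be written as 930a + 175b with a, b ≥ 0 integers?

gcd(930, 175):
  930 = 5×175 + 55
  175 = 3×55 + 10
  55 = 5×10 + 5
  10 = 2×5
so gcd(930, 175) = 5.
Back-substitute for Bézout coefficients:
  5 = 55 - 5×10
  ... = 930×(16) + 175×(-85)
Scale by 117321: one solution is (1877136, -9972285). Reduce a mod 35: (16, 3267).
General: a = 16 + 35t, b = 3267 - 186t.
a ≥ 0 ⇒ t ≥ 0; b ≥ 0 ⇒ t ≤ 17. So t ∈ [0, 17]: 18 solutions.

18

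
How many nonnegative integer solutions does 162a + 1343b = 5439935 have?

25

gcd(1343, 162) = 1  (1343 = 8*162 + 47, 162 = 3*47 + 21, 47 = 2*21 + 5, 21 = 4*5 + 1, 5 = 5*1).
Back-substituting, 162*(257) + 1343*(-31) = 1.
Scale by 5439935: one solution is (1398063295, -168637985). Reduce a mod 1343: (295, 4015).
General: a = 295 + 1343t, b = 4015 - 162t.
a ≥ 0 ⇒ t ≥ 0; b ≥ 0 ⇒ t ≤ 24. So t ∈ [0, 24]: 25 solutions.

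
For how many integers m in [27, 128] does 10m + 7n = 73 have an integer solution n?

15

gcd(10, 7) = 1.
By Bézout, 10*(-2) + 7*(3) = 1.
Particular solution: (1, 9).
General solution: m = 1 + 7t, n = 9 - 10t for integer t.
27 ≤ 1 + 7t ≤ 128 gives t ∈ [4, 18], which is 15 values.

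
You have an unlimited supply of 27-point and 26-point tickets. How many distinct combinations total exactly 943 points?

2

Need nonnegative integers with 27j + 26k = 943.
gcd(27, 26) = 1, and 27·(1) + 26·(-1) = 1.
So (j₀, k₀) = (943, -943); general j = 943 + 26t, k = -943 - 27t.
j ≥ 0 ⇒ t ≥ -36; k ≥ 0 ⇒ t ≤ -35. That's 2 values of t.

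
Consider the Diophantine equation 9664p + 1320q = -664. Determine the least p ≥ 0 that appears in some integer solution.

gcd(9664, 1320):
  9664 = 7×1320 + 424
  1320 = 3×424 + 48
  424 = 8×48 + 40
  48 = 1×40 + 8
  40 = 5×8
so gcd(9664, 1320) = 8.
8 divides -664, so solutions exist.
Back-substitute for Bézout coefficients:
  8 = 48 - 1×40
  ... = 9664×(-28) + 1320×(205)
Scale by -664/8 = -83: (p₀, q₀) = (2324, -17015).
General solution: p = 2324 + 165t, q = -17015 - 1208t for integer t.
p ≥ 0: smallest is 2324 mod 165 = 14 (at t = -14), with q = -103.

14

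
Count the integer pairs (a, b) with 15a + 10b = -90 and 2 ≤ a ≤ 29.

14

gcd(15, 10) = 5.
By Bézout, 15·(1) + 10·(-1) = 5.
Particular solution: (0, -9).
General solution: a = 0 + 2t, b = -9 - 3t for integer t.
2 ≤ 0 + 2t ≤ 29 gives t ∈ [1, 14], which is 14 values.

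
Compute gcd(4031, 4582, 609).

29

gcd(4582, 4031) = 29  (4582 = 1·4031 + 551, 4031 = 7·551 + 174, 551 = 3·174 + 29, 174 = 6·29).
gcd(29, 609) = 29.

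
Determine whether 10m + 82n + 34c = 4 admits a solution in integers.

gcd(82, 10) = 2  (82 = 8×10 + 2, 10 = 5×2).
gcd(2, 34) = 2.
2 divides 4, so integer solutions exist.

yes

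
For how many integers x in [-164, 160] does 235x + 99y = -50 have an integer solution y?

3

gcd(235, 99) = 1  (235 = 2×99 + 37, 99 = 2×37 + 25, 37 = 1×25 + 12, 25 = 2×12 + 1, 12 = 12×1).
Back-substituting, 235×(-8) + 99×(19) = 1.
Scale by -50: particular solution (400, -950); reduce x mod 99: (4, -10).
General solution: x = 4 + 99t, y = -10 - 235t for integer t.
-164 ≤ 4 + 99t ≤ 160 gives t ∈ [-1, 1], which is 3 values.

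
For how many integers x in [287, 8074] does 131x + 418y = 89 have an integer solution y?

19

gcd(418, 131):
  418 = 3*131 + 25
  131 = 5*25 + 6
  25 = 4*6 + 1
  6 = 6*1
so gcd(418, 131) = 1.
Back-substitute for Bézout coefficients:
  1 = 25 - 4*6
  ... = 131*(-67) + 418*(21)
Scale by 89: particular solution (-5963, 1869); reduce x mod 418: (307, -96).
General solution: x = 307 + 418t, y = -96 - 131t for integer t.
287 ≤ 307 + 418t ≤ 8074 gives t ∈ [0, 18], which is 19 values.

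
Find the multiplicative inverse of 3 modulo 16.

gcd(16, 3):
  16 = 5×3 + 1
  3 = 3×1
so gcd(16, 3) = 1.
Back-substitute for Bézout coefficients:
  1 = 16 - 5×3
  ... = 3×(-5) + 16×(1)
So 3×-5 ≡ 1 (mod 16), and -5 mod 16 = 11.

11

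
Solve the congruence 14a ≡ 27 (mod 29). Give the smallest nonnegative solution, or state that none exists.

4

gcd(29, 14) = 1  (29 = 2*14 + 1, 14 = 14*1).
1 divides 27, so solutions exist.
Back-substituting, 14*(-2) + 29*(1) = 1.
So 14*(-2) ≡ 1 (mod 29); multiply by 27: a ≡ -54 (mod 29).
Smallest nonnegative: a = -54 mod 29 = 4.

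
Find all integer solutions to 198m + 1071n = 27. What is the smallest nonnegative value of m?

38

gcd(1071, 198):
  1071 = 5*198 + 81
  198 = 2*81 + 36
  81 = 2*36 + 9
  36 = 4*9
so gcd(1071, 198) = 9.
9 divides 27, so solutions exist.
Back-substitute for Bézout coefficients:
  9 = 81 - 2*36
  ... = 198*(-27) + 1071*(5)
Scale by 27/9 = 3: (m₀, n₀) = (-81, 15).
General solution: m = -81 + 119t, n = 15 - 22t for integer t.
m ≥ 0: smallest is -81 mod 119 = 38 (at t = 1), with n = -7.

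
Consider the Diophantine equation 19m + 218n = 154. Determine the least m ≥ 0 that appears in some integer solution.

gcd(218, 19):
  218 = 11×19 + 9
  19 = 2×9 + 1
  9 = 9×1
so gcd(218, 19) = 1.
1 divides 154, so solutions exist.
Back-substitute for Bézout coefficients:
  1 = 19 - 2×9
  ... = 19×(23) + 218×(-2)
Scale by 154/1 = 154: (m₀, n₀) = (3542, -308).
General solution: m = 3542 + 218t, n = -308 - 19t for integer t.
m ≥ 0: smallest is 3542 mod 218 = 54 (at t = -16), with n = -4.

54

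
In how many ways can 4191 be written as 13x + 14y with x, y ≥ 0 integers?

gcd(14, 13) = 1.
By Bézout, 13*(-1) + 14*(1) = 1.
One solution: (9, 291).
General: x = 9 + 14t, y = 291 - 13t.
x ≥ 0 ⇒ t ≥ 0; y ≥ 0 ⇒ t ≤ 22. So t ∈ [0, 22]: 23 solutions.

23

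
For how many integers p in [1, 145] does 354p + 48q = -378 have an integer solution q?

gcd(354, 48) = 6  (354 = 7·48 + 18, 48 = 2·18 + 12, 18 = 1·12 + 6, 12 = 2·6).
Back-substituting, 354·(3) + 48·(-22) = 6.
Scale by -63: particular solution (-189, 1386); reduce p mod 8: (3, -30).
General solution: p = 3 + 8t, q = -30 - 59t for integer t.
1 ≤ 3 + 8t ≤ 145 gives t ∈ [0, 17], which is 18 values.

18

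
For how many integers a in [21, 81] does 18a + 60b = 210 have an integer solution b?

6

gcd(60, 18):
  60 = 3·18 + 6
  18 = 3·6
so gcd(60, 18) = 6.
Back-substitute for Bézout coefficients:
  6 = 60 - 3·18
  ... = 18·(-3) + 60·(1)
Scale by 35: particular solution (-105, 35); reduce a mod 10: (5, 2).
General solution: a = 5 + 10t, b = 2 - 3t for integer t.
21 ≤ 5 + 10t ≤ 81 gives t ∈ [2, 7], which is 6 values.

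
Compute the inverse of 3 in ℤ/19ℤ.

gcd(19, 3):
  19 = 6·3 + 1
  3 = 3·1
so gcd(19, 3) = 1.
Back-substitute for Bézout coefficients:
  1 = 19 - 6·3
  ... = 3·(-6) + 19·(1)
So 3·-6 ≡ 1 (mod 19), and -6 mod 19 = 13.

13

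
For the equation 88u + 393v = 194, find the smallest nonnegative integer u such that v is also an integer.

gcd(393, 88) = 1.
1 divides 194, so solutions exist.
By Bézout, 88·(67) + 393·(-15) = 1.
Scale by 194/1 = 194: (u₀, v₀) = (12998, -2910).
General solution: u = 12998 + 393t, v = -2910 - 88t for integer t.
u ≥ 0: smallest is 12998 mod 393 = 29 (at t = -33), with v = -6.

29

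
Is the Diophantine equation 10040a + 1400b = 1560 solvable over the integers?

yes

gcd(10040, 1400) = 40.
40 divides 1560, so integer solutions exist.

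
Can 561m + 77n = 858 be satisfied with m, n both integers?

yes

gcd(561, 77) = 11  (561 = 7×77 + 22, 77 = 3×22 + 11, 22 = 2×11).
11 divides 858, so integer solutions exist.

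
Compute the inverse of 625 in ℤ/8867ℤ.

gcd(8867, 625):
  8867 = 14·625 + 117
  625 = 5·117 + 40
  117 = 2·40 + 37
  40 = 1·37 + 3
  37 = 12·3 + 1
  3 = 3·1
so gcd(8867, 625) = 1.
Back-substitute for Bézout coefficients:
  1 = 37 - 12·3
  ... = 625·(-2880) + 8867·(203)
So 625·-2880 ≡ 1 (mod 8867), and -2880 mod 8867 = 5987.

5987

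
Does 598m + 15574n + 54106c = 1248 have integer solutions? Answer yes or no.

yes

gcd(15574, 598):
  15574 = 26·598 + 26
  598 = 23·26
so gcd(15574, 598) = 26.
gcd(26, 54106) = 26.
26 divides 1248, so integer solutions exist.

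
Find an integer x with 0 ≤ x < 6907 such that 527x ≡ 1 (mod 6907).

gcd(6907, 527) = 1.
By Bézout, 527*(-2097) + 6907*(160) = 1.
So 527*-2097 ≡ 1 (mod 6907), and -2097 mod 6907 = 4810.

4810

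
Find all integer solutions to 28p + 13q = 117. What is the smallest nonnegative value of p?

gcd(28, 13) = 1  (28 = 2*13 + 2, 13 = 6*2 + 1, 2 = 2*1).
1 divides 117, so solutions exist.
Back-substituting, 28*(-6) + 13*(13) = 1.
Scale by 117/1 = 117: (p₀, q₀) = (-702, 1521).
General solution: p = -702 + 13t, q = 1521 - 28t for integer t.
p ≥ 0: smallest is -702 mod 13 = 0 (at t = 54), with q = 9.

0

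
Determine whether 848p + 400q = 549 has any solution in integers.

no

gcd(848, 400):
  848 = 2×400 + 48
  400 = 8×48 + 16
  48 = 3×16
so gcd(848, 400) = 16.
16 does not divide 549 (remainder 5), so no integer solutions.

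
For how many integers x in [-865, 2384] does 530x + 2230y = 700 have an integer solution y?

14

gcd(2230, 530) = 10.
By Bézout, 530×(101) + 2230×(-24) = 10.
Particular solution: (157, -37).
General solution: x = 157 + 223t, y = -37 - 53t for integer t.
-865 ≤ 157 + 223t ≤ 2384 gives t ∈ [-4, 9], which is 14 values.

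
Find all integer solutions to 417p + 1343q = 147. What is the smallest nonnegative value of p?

39

gcd(1343, 417):
  1343 = 3·417 + 92
  417 = 4·92 + 49
  92 = 1·49 + 43
  49 = 1·43 + 6
  43 = 7·6 + 1
  6 = 6·1
so gcd(1343, 417) = 1.
1 divides 147, so solutions exist.
Back-substitute for Bézout coefficients:
  1 = 43 - 7·6
  ... = 417·(-219) + 1343·(68)
Scale by 147/1 = 147: (p₀, q₀) = (-32193, 9996).
General solution: p = -32193 + 1343t, q = 9996 - 417t for integer t.
p ≥ 0: smallest is -32193 mod 1343 = 39 (at t = 24), with q = -12.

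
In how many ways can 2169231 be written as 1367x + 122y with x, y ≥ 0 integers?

13

gcd(1367, 122) = 1.
By Bézout, 1367×(-39) + 122×(437) = 1.
One solution: (37, 17366).
General: x = 37 + 122t, y = 17366 - 1367t.
x ≥ 0 ⇒ t ≥ 0; y ≥ 0 ⇒ t ≤ 12. So t ∈ [0, 12]: 13 solutions.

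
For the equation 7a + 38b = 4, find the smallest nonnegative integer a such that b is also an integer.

6

gcd(38, 7) = 1  (38 = 5·7 + 3, 7 = 2·3 + 1, 3 = 3·1).
1 divides 4, so solutions exist.
Back-substituting, 7·(11) + 38·(-2) = 1.
Scale by 4/1 = 4: (a₀, b₀) = (44, -8).
General solution: a = 44 + 38t, b = -8 - 7t for integer t.
a ≥ 0: smallest is 44 mod 38 = 6 (at t = -1), with b = -1.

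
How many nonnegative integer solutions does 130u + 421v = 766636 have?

gcd(421, 130):
  421 = 3·130 + 31
  130 = 4·31 + 6
  31 = 5·6 + 1
  6 = 6·1
so gcd(421, 130) = 1.
Back-substitute for Bézout coefficients:
  1 = 31 - 5·6
  ... = 130·(-68) + 421·(21)
Scale by 766636: one solution is (-52131248, 16099356). Reduce u mod 421: (340, 1716).
General: u = 340 + 421t, v = 1716 - 130t.
u ≥ 0 ⇒ t ≥ 0; v ≥ 0 ⇒ t ≤ 13. So t ∈ [0, 13]: 14 solutions.

14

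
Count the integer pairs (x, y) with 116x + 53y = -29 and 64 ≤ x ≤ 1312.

24

gcd(116, 53) = 1  (116 = 2*53 + 10, 53 = 5*10 + 3, 10 = 3*3 + 1, 3 = 3*1).
Back-substituting, 116*(16) + 53*(-35) = 1.
Scale by -29: particular solution (-464, 1015); reduce x mod 53: (13, -29).
General solution: x = 13 + 53t, y = -29 - 116t for integer t.
64 ≤ 13 + 53t ≤ 1312 gives t ∈ [1, 24], which is 24 values.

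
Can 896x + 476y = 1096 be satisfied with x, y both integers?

gcd(896, 476):
  896 = 1×476 + 420
  476 = 1×420 + 56
  420 = 7×56 + 28
  56 = 2×28
so gcd(896, 476) = 28.
28 does not divide 1096 (remainder 4), so no integer solutions.

no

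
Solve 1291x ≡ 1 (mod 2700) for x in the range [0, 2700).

2311

gcd(2700, 1291) = 1  (2700 = 2·1291 + 118, 1291 = 10·118 + 111, 118 = 1·111 + 7, 111 = 15·7 + 6, 7 = 1·6 + 1, 6 = 6·1).
Back-substituting, 1291·(-389) + 2700·(186) = 1.
So 1291·-389 ≡ 1 (mod 2700), and -389 mod 2700 = 2311.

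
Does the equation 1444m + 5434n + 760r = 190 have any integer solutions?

yes

gcd(5434, 1444) = 38  (5434 = 3·1444 + 1102, 1444 = 1·1102 + 342, 1102 = 3·342 + 76, 342 = 4·76 + 38, 76 = 2·38).
gcd(38, 760) = 38.
38 divides 190, so integer solutions exist.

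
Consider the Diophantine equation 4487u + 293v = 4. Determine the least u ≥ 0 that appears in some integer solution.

51

gcd(4487, 293) = 1.
1 divides 4, so solutions exist.
By Bézout, 4487*(86) + 293*(-1317) = 1.
Scale by 4/1 = 4: (u₀, v₀) = (344, -5268).
General solution: u = 344 + 293t, v = -5268 - 4487t for integer t.
u ≥ 0: smallest is 344 mod 293 = 51 (at t = -1), with v = -781.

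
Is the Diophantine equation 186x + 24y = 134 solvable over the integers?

gcd(186, 24) = 6.
6 does not divide 134 (remainder 2), so no integer solutions.

no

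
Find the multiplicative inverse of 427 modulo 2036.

gcd(2036, 427) = 1.
By Bézout, 427·(-329) + 2036·(69) = 1.
So 427·-329 ≡ 1 (mod 2036), and -329 mod 2036 = 1707.

1707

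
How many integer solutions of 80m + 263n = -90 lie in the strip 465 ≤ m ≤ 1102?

gcd(263, 80) = 1  (263 = 3·80 + 23, 80 = 3·23 + 11, 23 = 2·11 + 1, 11 = 11·1).
Back-substituting, 80·(-23) + 263·(7) = 1.
Scale by -90: particular solution (2070, -630); reduce m mod 263: (229, -70).
General solution: m = 229 + 263t, n = -70 - 80t for integer t.
465 ≤ 229 + 263t ≤ 1102 gives t ∈ [1, 3], which is 3 values.

3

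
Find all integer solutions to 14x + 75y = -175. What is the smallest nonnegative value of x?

25

gcd(75, 14):
  75 = 5·14 + 5
  14 = 2·5 + 4
  5 = 1·4 + 1
  4 = 4·1
so gcd(75, 14) = 1.
1 divides -175, so solutions exist.
Back-substitute for Bézout coefficients:
  1 = 5 - 1·4
  ... = 14·(-16) + 75·(3)
Scale by -175/1 = -175: (x₀, y₀) = (2800, -525).
General solution: x = 2800 + 75t, y = -525 - 14t for integer t.
x ≥ 0: smallest is 2800 mod 75 = 25 (at t = -37), with y = -7.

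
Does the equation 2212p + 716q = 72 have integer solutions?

yes

gcd(2212, 716) = 4  (2212 = 3·716 + 64, 716 = 11·64 + 12, 64 = 5·12 + 4, 12 = 3·4).
4 divides 72, so integer solutions exist.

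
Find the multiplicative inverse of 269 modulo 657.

gcd(657, 269) = 1  (657 = 2*269 + 119, 269 = 2*119 + 31, 119 = 3*31 + 26, 31 = 1*26 + 5, 26 = 5*5 + 1, 5 = 5*1).
Back-substituting, 269*(-127) + 657*(52) = 1.
So 269*-127 ≡ 1 (mod 657), and -127 mod 657 = 530.

530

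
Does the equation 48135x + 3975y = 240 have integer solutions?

gcd(48135, 3975):
  48135 = 12*3975 + 435
  3975 = 9*435 + 60
  435 = 7*60 + 15
  60 = 4*15
so gcd(48135, 3975) = 15.
15 divides 240, so integer solutions exist.

yes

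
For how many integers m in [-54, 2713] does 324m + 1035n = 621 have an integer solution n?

24

gcd(1035, 324):
  1035 = 3*324 + 63
  324 = 5*63 + 9
  63 = 7*9
so gcd(1035, 324) = 9.
Back-substitute for Bézout coefficients:
  9 = 324 - 5*63
  ... = 324*(16) + 1035*(-5)
Scale by 69: particular solution (1104, -345); reduce m mod 115: (69, -21).
General solution: m = 69 + 115t, n = -21 - 36t for integer t.
-54 ≤ 69 + 115t ≤ 2713 gives t ∈ [-1, 22], which is 24 values.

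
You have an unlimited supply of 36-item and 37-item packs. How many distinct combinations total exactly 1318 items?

1

Need nonnegative integers with 36j + 37k = 1318.
gcd(36, 37) = 1, and 36·(-1) + 37·(1) = 1.
So (j₀, k₀) = (-1318, 1318); general j = -1318 + 37t, k = 1318 - 36t.
j ≥ 0 ⇒ t ≥ 36; k ≥ 0 ⇒ t ≤ 36. That's 1 value of t.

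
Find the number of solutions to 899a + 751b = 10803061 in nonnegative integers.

16

gcd(899, 751) = 1  (899 = 1·751 + 148, 751 = 5·148 + 11, 148 = 13·11 + 5, 11 = 2·5 + 1, 5 = 5·1).
Back-substituting, 899·(-137) + 751·(164) = 1.
Scale by 10803061: one solution is (-1480019357, 1771702004). Reduce a mod 751: (375, 13936).
General: a = 375 + 751t, b = 13936 - 899t.
a ≥ 0 ⇒ t ≥ 0; b ≥ 0 ⇒ t ≤ 15. So t ∈ [0, 15]: 16 solutions.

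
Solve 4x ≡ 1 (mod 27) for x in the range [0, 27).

gcd(27, 4):
  27 = 6*4 + 3
  4 = 1*3 + 1
  3 = 3*1
so gcd(27, 4) = 1.
Back-substitute for Bézout coefficients:
  1 = 4 - 1*3
  ... = 4*(7) + 27*(-1)
So 4*7 ≡ 1 (mod 27), and 7 mod 27 = 7.

7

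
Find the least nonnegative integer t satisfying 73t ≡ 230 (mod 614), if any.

gcd(614, 73) = 1.
1 divides 230, so solutions exist.
By Bézout, 73×(143) + 614×(-17) = 1.
So 73×(143) ≡ 1 (mod 614); multiply by 230: t ≡ 32890 (mod 614).
Smallest nonnegative: t = 32890 mod 614 = 348.

348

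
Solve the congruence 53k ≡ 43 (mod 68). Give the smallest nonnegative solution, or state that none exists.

gcd(68, 53):
  68 = 1·53 + 15
  53 = 3·15 + 8
  15 = 1·8 + 7
  8 = 1·7 + 1
  7 = 7·1
so gcd(68, 53) = 1.
1 divides 43, so solutions exist.
Back-substitute for Bézout coefficients:
  1 = 8 - 1·7
  ... = 53·(9) + 68·(-7)
So 53·(9) ≡ 1 (mod 68); multiply by 43: k ≡ 387 (mod 68).
Smallest nonnegative: k = 387 mod 68 = 47.

47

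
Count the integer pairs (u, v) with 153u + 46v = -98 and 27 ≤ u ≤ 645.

13

gcd(153, 46) = 1  (153 = 3*46 + 15, 46 = 3*15 + 1, 15 = 15*1).
Back-substituting, 153*(-3) + 46*(10) = 1.
Scale by -98: particular solution (294, -980); reduce u mod 46: (18, -62).
General solution: u = 18 + 46t, v = -62 - 153t for integer t.
27 ≤ 18 + 46t ≤ 645 gives t ∈ [1, 13], which is 13 values.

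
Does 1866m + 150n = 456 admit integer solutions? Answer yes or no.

yes

gcd(1866, 150):
  1866 = 12*150 + 66
  150 = 2*66 + 18
  66 = 3*18 + 12
  18 = 1*12 + 6
  12 = 2*6
so gcd(1866, 150) = 6.
6 divides 456, so integer solutions exist.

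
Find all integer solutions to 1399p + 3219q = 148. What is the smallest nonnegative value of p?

gcd(3219, 1399):
  3219 = 2*1399 + 421
  1399 = 3*421 + 136
  421 = 3*136 + 13
  136 = 10*13 + 6
  13 = 2*6 + 1
  6 = 6*1
so gcd(3219, 1399) = 1.
1 divides 148, so solutions exist.
Back-substitute for Bézout coefficients:
  1 = 13 - 2*6
  ... = 1399*(-497) + 3219*(216)
Scale by 148/1 = 148: (p₀, q₀) = (-73556, 31968).
General solution: p = -73556 + 3219t, q = 31968 - 1399t for integer t.
p ≥ 0: smallest is -73556 mod 3219 = 481 (at t = 23), with q = -209.

481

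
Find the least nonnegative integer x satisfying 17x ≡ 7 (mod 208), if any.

135

gcd(208, 17) = 1.
1 divides 7, so solutions exist.
By Bézout, 17*(49) + 208*(-4) = 1.
So 17*(49) ≡ 1 (mod 208); multiply by 7: x ≡ 343 (mod 208).
Smallest nonnegative: x = 343 mod 208 = 135.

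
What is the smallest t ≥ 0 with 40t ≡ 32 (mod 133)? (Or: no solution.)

54

gcd(133, 40) = 1.
1 divides 32, so solutions exist.
By Bézout, 40×(10) + 133×(-3) = 1.
So 40×(10) ≡ 1 (mod 133); multiply by 32: t ≡ 320 (mod 133).
Smallest nonnegative: t = 320 mod 133 = 54.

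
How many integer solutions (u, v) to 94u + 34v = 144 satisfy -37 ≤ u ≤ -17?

gcd(94, 34):
  94 = 2·34 + 26
  34 = 1·26 + 8
  26 = 3·8 + 2
  8 = 4·2
so gcd(94, 34) = 2.
Back-substitute for Bézout coefficients:
  2 = 26 - 3·8
  ... = 94·(4) + 34·(-11)
Scale by 72: particular solution (288, -792); reduce u mod 17: (16, -40).
General solution: u = 16 + 17t, v = -40 - 47t for integer t.
-37 ≤ 16 + 17t ≤ -17 gives t ∈ [-3, -2], which is 2 values.

2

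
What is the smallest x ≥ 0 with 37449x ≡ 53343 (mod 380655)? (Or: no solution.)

gcd(380655, 37449):
  380655 = 10×37449 + 6165
  37449 = 6×6165 + 459
  6165 = 13×459 + 198
  459 = 2×198 + 63
  198 = 3×63 + 9
  63 = 7×9
so gcd(380655, 37449) = 9.
9 divides 53343, so solutions exist.
Back-substitute for Bézout coefficients:
  9 = 198 - 3×63
  ... = 37449×(-5804) + 380655×(571)
So 37449×(-5804) ≡ 9 (mod 380655); multiply by 5927: x ≡ -34400308 (mod 42295).
Smallest nonnegative: x = -34400308 mod 42295 = 27822.

27822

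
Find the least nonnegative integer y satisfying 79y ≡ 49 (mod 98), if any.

49

gcd(98, 79) = 1.
1 divides 49, so solutions exist.
By Bézout, 79·(-31) + 98·(25) = 1.
So 79·(-31) ≡ 1 (mod 98); multiply by 49: y ≡ -1519 (mod 98).
Smallest nonnegative: y = -1519 mod 98 = 49.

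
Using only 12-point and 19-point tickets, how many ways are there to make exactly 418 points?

2

Need nonnegative integers with 12j + 19k = 418.
gcd(12, 19) = 1, and 12·(8) + 19·(-5) = 1.
So (j₀, k₀) = (3344, -2090); general j = 3344 + 19t, k = -2090 - 12t.
j ≥ 0 ⇒ t ≥ -176; k ≥ 0 ⇒ t ≤ -175. That's 2 values of t.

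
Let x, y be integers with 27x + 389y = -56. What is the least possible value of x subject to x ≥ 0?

gcd(389, 27) = 1  (389 = 14×27 + 11, 27 = 2×11 + 5, 11 = 2×5 + 1, 5 = 5×1).
1 divides -56, so solutions exist.
Back-substituting, 27×(-72) + 389×(5) = 1.
Scale by -56/1 = -56: (x₀, y₀) = (4032, -280).
General solution: x = 4032 + 389t, y = -280 - 27t for integer t.
x ≥ 0: smallest is 4032 mod 389 = 142 (at t = -10), with y = -10.

142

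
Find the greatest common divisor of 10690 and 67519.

1

gcd(67519, 10690) = 1  (67519 = 6·10690 + 3379, 10690 = 3·3379 + 553, 3379 = 6·553 + 61, 553 = 9·61 + 4, 61 = 15·4 + 1, 4 = 4·1).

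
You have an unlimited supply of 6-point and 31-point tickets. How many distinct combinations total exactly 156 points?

Need nonnegative integers with 6j + 31k = 156.
gcd(6, 31) = 1, and 6·(-5) + 31·(1) = 1.
So (j₀, k₀) = (-780, 156); general j = -780 + 31t, k = 156 - 6t.
j ≥ 0 ⇒ t ≥ 26; k ≥ 0 ⇒ t ≤ 26. That's 1 value of t.

1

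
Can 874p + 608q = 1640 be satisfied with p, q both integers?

no

gcd(874, 608) = 38  (874 = 1*608 + 266, 608 = 2*266 + 76, 266 = 3*76 + 38, 76 = 2*38).
38 does not divide 1640 (remainder 6), so no integer solutions.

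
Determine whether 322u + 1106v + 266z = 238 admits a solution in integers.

gcd(1106, 322) = 14  (1106 = 3·322 + 140, 322 = 2·140 + 42, 140 = 3·42 + 14, 42 = 3·14).
gcd(14, 266) = 14.
14 divides 238, so integer solutions exist.

yes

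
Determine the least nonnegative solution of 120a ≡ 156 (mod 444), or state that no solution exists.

5

gcd(444, 120) = 12  (444 = 3·120 + 84, 120 = 1·84 + 36, 84 = 2·36 + 12, 36 = 3·12).
12 divides 156, so solutions exist.
Back-substituting, 120·(-11) + 444·(3) = 12.
So 120·(-11) ≡ 12 (mod 444); multiply by 13: a ≡ -143 (mod 37).
Smallest nonnegative: a = -143 mod 37 = 5.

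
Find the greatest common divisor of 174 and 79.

1

gcd(174, 79) = 1  (174 = 2*79 + 16, 79 = 4*16 + 15, 16 = 1*15 + 1, 15 = 15*1).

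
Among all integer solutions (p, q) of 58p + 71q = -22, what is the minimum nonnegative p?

29

gcd(71, 58) = 1  (71 = 1×58 + 13, 58 = 4×13 + 6, 13 = 2×6 + 1, 6 = 6×1).
1 divides -22, so solutions exist.
Back-substituting, 58×(-11) + 71×(9) = 1.
Scale by -22/1 = -22: (p₀, q₀) = (242, -198).
General solution: p = 242 + 71t, q = -198 - 58t for integer t.
p ≥ 0: smallest is 242 mod 71 = 29 (at t = -3), with q = -24.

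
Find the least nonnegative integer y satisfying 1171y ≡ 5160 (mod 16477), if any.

3100

gcd(16477, 1171):
  16477 = 14×1171 + 83
  1171 = 14×83 + 9
  83 = 9×9 + 2
  9 = 4×2 + 1
  2 = 2×1
so gcd(16477, 1171) = 1.
1 divides 5160, so solutions exist.
Back-substitute for Bézout coefficients:
  1 = 9 - 4×2
  ... = 1171×(7345) + 16477×(-522)
So 1171×(7345) ≡ 1 (mod 16477); multiply by 5160: y ≡ 37900200 (mod 16477).
Smallest nonnegative: y = 37900200 mod 16477 = 3100.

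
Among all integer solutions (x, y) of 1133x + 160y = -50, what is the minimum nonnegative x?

gcd(1133, 160) = 1  (1133 = 7·160 + 13, 160 = 12·13 + 4, 13 = 3·4 + 1, 4 = 4·1).
1 divides -50, so solutions exist.
Back-substituting, 1133·(37) + 160·(-262) = 1.
Scale by -50/1 = -50: (x₀, y₀) = (-1850, 13100).
General solution: x = -1850 + 160t, y = 13100 - 1133t for integer t.
x ≥ 0: smallest is -1850 mod 160 = 70 (at t = 12), with y = -496.

70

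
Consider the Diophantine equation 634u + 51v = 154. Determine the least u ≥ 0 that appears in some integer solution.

7

gcd(634, 51) = 1  (634 = 12×51 + 22, 51 = 2×22 + 7, 22 = 3×7 + 1, 7 = 7×1).
1 divides 154, so solutions exist.
Back-substituting, 634×(7) + 51×(-87) = 1.
Scale by 154/1 = 154: (u₀, v₀) = (1078, -13398).
General solution: u = 1078 + 51t, v = -13398 - 634t for integer t.
u ≥ 0: smallest is 1078 mod 51 = 7 (at t = -21), with v = -84.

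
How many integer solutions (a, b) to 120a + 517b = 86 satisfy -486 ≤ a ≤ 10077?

gcd(517, 120) = 1.
By Bézout, 120*(-56) + 517*(13) = 1.
Particular solution: (354, -82).
General solution: a = 354 + 517t, b = -82 - 120t for integer t.
-486 ≤ 354 + 517t ≤ 10077 gives t ∈ [-1, 18], which is 20 values.

20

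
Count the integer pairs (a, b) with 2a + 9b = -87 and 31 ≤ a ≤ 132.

gcd(9, 2):
  9 = 4·2 + 1
  2 = 2·1
so gcd(9, 2) = 1.
Back-substitute for Bézout coefficients:
  1 = 9 - 4·2
  ... = 2·(-4) + 9·(1)
Scale by -87: particular solution (348, -87); reduce a mod 9: (6, -11).
General solution: a = 6 + 9t, b = -11 - 2t for integer t.
31 ≤ 6 + 9t ≤ 132 gives t ∈ [3, 14], which is 12 values.

12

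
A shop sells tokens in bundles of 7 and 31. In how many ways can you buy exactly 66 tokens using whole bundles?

Need nonnegative integers with 7j + 31k = 66.
gcd(7, 31) = 1, and 7·(9) + 31·(-2) = 1.
So (j₀, k₀) = (594, -132); general j = 594 + 31t, k = -132 - 7t.
j ≥ 0 ⇒ t ≥ -19; k ≥ 0 ⇒ t ≤ -19. That's 1 value of t.

1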